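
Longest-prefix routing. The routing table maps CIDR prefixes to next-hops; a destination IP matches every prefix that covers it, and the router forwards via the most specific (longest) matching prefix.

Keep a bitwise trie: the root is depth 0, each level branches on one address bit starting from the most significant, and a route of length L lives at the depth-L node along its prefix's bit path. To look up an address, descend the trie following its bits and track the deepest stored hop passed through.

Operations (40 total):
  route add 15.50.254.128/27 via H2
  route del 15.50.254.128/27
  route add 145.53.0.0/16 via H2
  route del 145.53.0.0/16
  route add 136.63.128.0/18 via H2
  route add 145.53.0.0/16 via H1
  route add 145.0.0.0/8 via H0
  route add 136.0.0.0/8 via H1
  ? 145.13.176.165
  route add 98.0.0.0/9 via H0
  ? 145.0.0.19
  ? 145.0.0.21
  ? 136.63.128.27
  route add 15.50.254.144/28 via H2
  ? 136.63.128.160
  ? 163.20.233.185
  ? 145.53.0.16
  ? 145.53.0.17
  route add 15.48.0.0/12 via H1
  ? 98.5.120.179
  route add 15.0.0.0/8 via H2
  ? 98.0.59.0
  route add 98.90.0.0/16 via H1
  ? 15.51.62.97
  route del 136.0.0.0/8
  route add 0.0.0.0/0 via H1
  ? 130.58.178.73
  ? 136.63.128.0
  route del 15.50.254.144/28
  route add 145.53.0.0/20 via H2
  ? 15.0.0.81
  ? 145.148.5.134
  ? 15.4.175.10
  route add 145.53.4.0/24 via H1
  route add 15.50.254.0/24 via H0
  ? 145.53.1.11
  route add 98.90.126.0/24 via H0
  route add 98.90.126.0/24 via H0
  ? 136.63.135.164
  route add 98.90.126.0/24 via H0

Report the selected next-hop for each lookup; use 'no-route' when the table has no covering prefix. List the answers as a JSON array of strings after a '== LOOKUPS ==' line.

Trace:
  add 15.50.254.128/27 -> H2 at depth 27
  del 15.50.254.128/27 (clear depth 27)
  add 145.53.0.0/16 -> H2 at depth 16
  del 145.53.0.0/16 (clear depth 16)
  add 136.63.128.0/18 -> H2 at depth 18
  add 145.53.0.0/16 -> H1 at depth 16
  add 145.0.0.0/8 -> H0 at depth 8
  add 136.0.0.0/8 -> H1 at depth 8
  Q 145.13.176.165: descend 1001000100 ; hops seen [H0] ; pick H0
  add 98.0.0.0/9 -> H0 at depth 9
  Q 145.0.0.19: descend 1001000100 ; hops seen [H0] ; pick H0
  Q 145.0.0.21: descend 1001000100 ; hops seen [H0] ; pick H0
  Q 136.63.128.27: descend 100010000011111110 ; hops seen [H1,H2] ; pick H2
  add 15.50.254.144/28 -> H2 at depth 28
  Q 136.63.128.160: descend 100010000011111110 ; hops seen [H1,H2] ; pick H2
  Q 163.20.233.185: descend 10 ; hops seen [∅] ; pick no-route
  Q 145.53.0.16: descend 1001000100110101 ; hops seen [H0,H1] ; pick H1
  Q 145.53.0.17: descend 1001000100110101 ; hops seen [H0,H1] ; pick H1
  add 15.48.0.0/12 -> H1 at depth 12
  Q 98.5.120.179: descend 011000100 ; hops seen [H0] ; pick H0
  add 15.0.0.0/8 -> H2 at depth 8
  Q 98.0.59.0: descend 011000100 ; hops seen [H0] ; pick H0
  add 98.90.0.0/16 -> H1 at depth 16
  Q 15.51.62.97: descend 000011110011001 ; hops seen [H2,H1] ; pick H1
  del 136.0.0.0/8 (clear depth 8)
  add 0.0.0.0/0 -> H1 at depth 0
  Q 130.58.178.73: descend 1000 ; hops seen [H1] ; pick H1
  Q 136.63.128.0: descend 100010000011111110 ; hops seen [H1,H2] ; pick H2
  del 15.50.254.144/28 (clear depth 28)
  add 145.53.0.0/20 -> H2 at depth 20
  Q 15.0.0.81: descend 0000111100 ; hops seen [H1,H2] ; pick H2
  Q 145.148.5.134: descend 10010001 ; hops seen [H1,H0] ; pick H0
  Q 15.4.175.10: descend 0000111100 ; hops seen [H1,H2] ; pick H2
  add 145.53.4.0/24 -> H1 at depth 24
  add 15.50.254.0/24 -> H0 at depth 24
  Q 145.53.1.11: descend 100100010011010100000 ; hops seen [H1,H0,H1,H2] ; pick H2
  add 98.90.126.0/24 -> H0 at depth 24
  add 98.90.126.0/24 -> H0 at depth 24
  Q 136.63.135.164: descend 100010000011111110 ; hops seen [H1,H2] ; pick H2
  add 98.90.126.0/24 -> H0 at depth 24

== LOOKUPS ==
["H0","H0","H0","H2","H2","no-route","H1","H1","H0","H0","H1","H1","H2","H2","H0","H2","H2","H2"]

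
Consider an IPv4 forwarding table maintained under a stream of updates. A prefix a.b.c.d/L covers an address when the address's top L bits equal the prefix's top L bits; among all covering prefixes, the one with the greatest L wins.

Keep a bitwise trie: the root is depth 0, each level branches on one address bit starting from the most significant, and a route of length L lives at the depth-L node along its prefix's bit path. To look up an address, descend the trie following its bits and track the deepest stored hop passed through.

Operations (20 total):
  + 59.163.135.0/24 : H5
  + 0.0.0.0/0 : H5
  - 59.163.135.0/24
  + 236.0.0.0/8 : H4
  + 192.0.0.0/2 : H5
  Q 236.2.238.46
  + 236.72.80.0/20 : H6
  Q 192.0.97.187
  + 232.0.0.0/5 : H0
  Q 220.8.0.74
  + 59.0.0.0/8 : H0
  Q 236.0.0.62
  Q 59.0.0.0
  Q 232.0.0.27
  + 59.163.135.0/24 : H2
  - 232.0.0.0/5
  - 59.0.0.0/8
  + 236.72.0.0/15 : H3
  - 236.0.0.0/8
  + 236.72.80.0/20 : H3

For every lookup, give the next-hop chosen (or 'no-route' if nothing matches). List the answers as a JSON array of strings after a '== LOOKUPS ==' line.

Apply in order:
  + 59.163.135.0/24 (H5) depth=24
  + 0.0.0.0/0 (H5) depth=0
  del 59.163.135.0/24 (clear depth 24)
  + 236.0.0.0/8 (H4) depth=8
  + 192.0.0.0/2 (H5) depth=2
  Q 236.2.238.46: descend 11101100 ; hops seen [H5,H5,H4] ; pick H4
  + 236.72.80.0/20 (H6) depth=20
  Q 192.0.97.187: descend 11 ; hops seen [H5,H5] ; pick H5
  + 232.0.0.0/5 (H0) depth=5
  Q 220.8.0.74: descend 11 ; hops seen [H5,H5] ; pick H5
  + 59.0.0.0/8 (H0) depth=8
  Q 236.0.0.62: descend 111011000 ; hops seen [H5,H5,H0,H4] ; pick H4
  Q 59.0.0.0: descend 00111011 ; hops seen [H5,H0] ; pick H0
  Q 232.0.0.27: descend 11101 ; hops seen [H5,H5,H0] ; pick H0
  + 59.163.135.0/24 (H2) depth=24
  del 232.0.0.0/5 (clear depth 5)
  del 59.0.0.0/8 (clear depth 8)
  + 236.72.0.0/15 (H3) depth=15
  del 236.0.0.0/8 (clear depth 8)
  + 236.72.80.0/20 (H3) depth=20

== LOOKUPS ==
["H4","H5","H5","H4","H0","H0"]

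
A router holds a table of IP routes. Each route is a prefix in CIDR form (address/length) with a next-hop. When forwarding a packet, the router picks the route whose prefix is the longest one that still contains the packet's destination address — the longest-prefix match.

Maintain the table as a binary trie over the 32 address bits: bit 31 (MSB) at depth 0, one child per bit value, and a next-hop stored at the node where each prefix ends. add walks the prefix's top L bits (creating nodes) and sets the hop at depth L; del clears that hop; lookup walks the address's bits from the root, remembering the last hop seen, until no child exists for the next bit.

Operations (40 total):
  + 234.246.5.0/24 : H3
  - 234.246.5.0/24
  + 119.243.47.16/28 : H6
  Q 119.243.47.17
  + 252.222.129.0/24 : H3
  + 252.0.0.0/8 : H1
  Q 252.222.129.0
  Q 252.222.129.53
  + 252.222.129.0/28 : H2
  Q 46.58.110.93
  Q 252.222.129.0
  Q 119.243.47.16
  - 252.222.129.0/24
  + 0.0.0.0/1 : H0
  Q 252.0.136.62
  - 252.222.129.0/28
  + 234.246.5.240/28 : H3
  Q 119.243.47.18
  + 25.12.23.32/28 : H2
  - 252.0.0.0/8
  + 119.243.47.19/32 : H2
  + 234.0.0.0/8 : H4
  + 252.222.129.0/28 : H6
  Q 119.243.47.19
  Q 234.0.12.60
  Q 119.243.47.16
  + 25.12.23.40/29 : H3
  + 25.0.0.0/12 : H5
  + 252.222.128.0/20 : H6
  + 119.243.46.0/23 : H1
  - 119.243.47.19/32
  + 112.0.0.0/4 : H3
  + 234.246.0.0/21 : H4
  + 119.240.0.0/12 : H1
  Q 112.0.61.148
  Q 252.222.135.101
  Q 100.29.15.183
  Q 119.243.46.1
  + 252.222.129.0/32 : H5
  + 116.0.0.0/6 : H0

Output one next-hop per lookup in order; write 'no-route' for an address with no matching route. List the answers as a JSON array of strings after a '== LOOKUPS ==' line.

Process each operation:
  + 234.246.5.0/24 (H3) depth=24
  del 234.246.5.0/24 (clear depth 24)
  + 119.243.47.16/28 (H6) depth=28
  Q 119.243.47.17: descend 0111011111110011001011110001 ; hops seen [H6] ; pick H6
  + 252.222.129.0/24 (H3) depth=24
  + 252.0.0.0/8 (H1) depth=8
  Q 252.222.129.0: descend 111111001101111010000001 ; hops seen [H1,H3] ; pick H3
  Q 252.222.129.53: descend 111111001101111010000001 ; hops seen [H1,H3] ; pick H3
  + 252.222.129.0/28 (H2) depth=28
  Q 46.58.110.93: descend 0 ; hops seen [∅] ; pick no-route
  Q 252.222.129.0: descend 1111110011011110100000010000 ; hops seen [H1,H3,H2] ; pick H2
  Q 119.243.47.16: descend 0111011111110011001011110001 ; hops seen [H6] ; pick H6
  del 252.222.129.0/24 (clear depth 24)
  + 0.0.0.0/1 (H0) depth=1
  Q 252.0.136.62: descend 11111100 ; hops seen [H1] ; pick H1
  del 252.222.129.0/28 (clear depth 28)
  + 234.246.5.240/28 (H3) depth=28
  Q 119.243.47.18: descend 0111011111110011001011110001 ; hops seen [H0,H6] ; pick H6
  + 25.12.23.32/28 (H2) depth=28
  del 252.0.0.0/8 (clear depth 8)
  + 119.243.47.19/32 (H2) depth=32
  + 234.0.0.0/8 (H4) depth=8
  + 252.222.129.0/28 (H6) depth=28
  Q 119.243.47.19: descend 01110111111100110010111100010011 ; hops seen [H0,H6,H2] ; pick H2
  Q 234.0.12.60: descend 11101010 ; hops seen [H4] ; pick H4
  Q 119.243.47.16: descend 011101111111001100101111000100 ; hops seen [H0,H6] ; pick H6
  + 25.12.23.40/29 (H3) depth=29
  + 25.0.0.0/12 (H5) depth=12
  + 252.222.128.0/20 (H6) depth=20
  + 119.243.46.0/23 (H1) depth=23
  del 119.243.47.19/32 (clear depth 32)
  + 112.0.0.0/4 (H3) depth=4
  + 234.246.0.0/21 (H4) depth=21
  + 119.240.0.0/12 (H1) depth=12
  Q 112.0.61.148: descend 01110 ; hops seen [H0,H3] ; pick H3
  Q 252.222.135.101: descend 111111001101111010000 ; hops seen [H6] ; pick H6
  Q 100.29.15.183: descend 011 ; hops seen [H0] ; pick H0
  Q 119.243.46.1: descend 01110111111100110010111 ; hops seen [H0,H3,H1,H1] ; pick H1
  + 252.222.129.0/32 (H5) depth=32
  + 116.0.0.0/6 (H0) depth=6

== LOOKUPS ==
["H6","H3","H3","no-route","H2","H6","H1","H6","H2","H4","H6","H3","H6","H0","H1"]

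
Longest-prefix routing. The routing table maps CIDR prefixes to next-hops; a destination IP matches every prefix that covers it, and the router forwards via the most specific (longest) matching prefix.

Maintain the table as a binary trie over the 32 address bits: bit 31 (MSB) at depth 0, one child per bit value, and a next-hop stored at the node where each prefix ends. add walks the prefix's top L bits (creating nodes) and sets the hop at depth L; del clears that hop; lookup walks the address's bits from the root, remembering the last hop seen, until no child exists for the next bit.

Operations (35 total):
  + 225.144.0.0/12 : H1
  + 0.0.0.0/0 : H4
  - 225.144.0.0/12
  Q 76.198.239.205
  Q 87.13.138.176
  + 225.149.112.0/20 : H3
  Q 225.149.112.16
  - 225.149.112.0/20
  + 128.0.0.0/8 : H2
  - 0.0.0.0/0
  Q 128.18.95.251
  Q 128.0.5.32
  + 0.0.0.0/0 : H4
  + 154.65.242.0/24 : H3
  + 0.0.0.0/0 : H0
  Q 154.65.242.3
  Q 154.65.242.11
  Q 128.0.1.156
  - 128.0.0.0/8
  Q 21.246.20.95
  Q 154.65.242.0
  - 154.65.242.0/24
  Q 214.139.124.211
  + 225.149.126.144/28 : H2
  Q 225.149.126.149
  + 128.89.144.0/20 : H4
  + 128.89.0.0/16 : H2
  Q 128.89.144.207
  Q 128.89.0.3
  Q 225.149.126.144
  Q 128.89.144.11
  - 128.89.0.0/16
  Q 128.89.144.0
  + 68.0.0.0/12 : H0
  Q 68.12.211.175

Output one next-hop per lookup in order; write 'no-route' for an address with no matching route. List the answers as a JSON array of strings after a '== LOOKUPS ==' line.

Process each operation:
  + 225.144.0.0/12 (H1) depth=12
  + 0.0.0.0/0 (H4) depth=0
  del 225.144.0.0/12 (clear depth 12)
  ? 76.198.239.205  path d0:H4  best=H4
  ? 87.13.138.176  path d0:H4  best=H4
  + 225.149.112.0/20 (H3) depth=20
  ? 225.149.112.16  path d0:H4→d1:-→d2:-→d3:-→d4:-→d5:-→d6:-→d7:-→d8:-→d9:-→d10:-→d11:-→d12:-→d13:-→d14:-→d15:-→d16:-→d17:-→d18:-→d19:-→d20:H3  best=H3
  del 225.149.112.0/20 (clear depth 20)
  + 128.0.0.0/8 (H2) depth=8
  del 0.0.0.0/0 (clear depth 0)
  ? 128.18.95.251  path d0:-→d1:-→d2:-→d3:-→d4:-→d5:-→d6:-→d7:-→d8:H2  best=H2
  ? 128.0.5.32  path d0:-→d1:-→d2:-→d3:-→d4:-→d5:-→d6:-→d7:-→d8:H2  best=H2
  + 0.0.0.0/0 (H4) depth=0
  + 154.65.242.0/24 (H3) depth=24
  + 0.0.0.0/0 (H0) depth=0
  ? 154.65.242.3  path d0:H0→d1:-→d2:-→d3:-→d4:-→d5:-→d6:-→d7:-→d8:-→d9:-→d10:-→d11:-→d12:-→d13:-→d14:-→d15:-→d16:-→d17:-→d18:-→d19:-→d20:-→d21:-→d22:-→d23:-→d24:H3  best=H3
  ? 154.65.242.11  path d0:H0→d1:-→d2:-→d3:-→d4:-→d5:-→d6:-→d7:-→d8:-→d9:-→d10:-→d11:-→d12:-→d13:-→d14:-→d15:-→d16:-→d17:-→d18:-→d19:-→d20:-→d21:-→d22:-→d23:-→d24:H3  best=H3
  ? 128.0.1.156  path d0:H0→d1:-→d2:-→d3:-→d4:-→d5:-→d6:-→d7:-→d8:H2  best=H2
  del 128.0.0.0/8 (clear depth 8)
  ? 21.246.20.95  path d0:H0  best=H0
  ? 154.65.242.0  path d0:H0→d1:-→d2:-→d3:-→d4:-→d5:-→d6:-→d7:-→d8:-→d9:-→d10:-→d11:-→d12:-→d13:-→d14:-→d15:-→d16:-→d17:-→d18:-→d19:-→d20:-→d21:-→d22:-→d23:-→d24:H3  best=H3
  del 154.65.242.0/24 (clear depth 24)
  ? 214.139.124.211  path d0:H0→d1:-→d2:-  best=H0
  + 225.149.126.144/28 (H2) depth=28
  ? 225.149.126.149  path d0:H0→d1:-→d2:-→d3:-→d4:-→d5:-→d6:-→d7:-→d8:-→d9:-→d10:-→d11:-→d12:-→d13:-→d14:-→d15:-→d16:-→d17:-→d18:-→d19:-→d20:-→d21:-→d22:-→d23:-→d24:-→d25:-→d26:-→d27:-→d28:H2  best=H2
  + 128.89.144.0/20 (H4) depth=20
  + 128.89.0.0/16 (H2) depth=16
  ? 128.89.144.207  path d0:H0→d1:-→d2:-→d3:-→d4:-→d5:-→d6:-→d7:-→d8:-→d9:-→d10:-→d11:-→d12:-→d13:-→d14:-→d15:-→d16:H2→d17:-→d18:-→d19:-→d20:H4  best=H4
  ? 128.89.0.3  path d0:H0→d1:-→d2:-→d3:-→d4:-→d5:-→d6:-→d7:-→d8:-→d9:-→d10:-→d11:-→d12:-→d13:-→d14:-→d15:-→d16:H2  best=H2
  ? 225.149.126.144  path d0:H0→d1:-→d2:-→d3:-→d4:-→d5:-→d6:-→d7:-→d8:-→d9:-→d10:-→d11:-→d12:-→d13:-→d14:-→d15:-→d16:-→d17:-→d18:-→d19:-→d20:-→d21:-→d22:-→d23:-→d24:-→d25:-→d26:-→d27:-→d28:H2  best=H2
  ? 128.89.144.11  path d0:H0→d1:-→d2:-→d3:-→d4:-→d5:-→d6:-→d7:-→d8:-→d9:-→d10:-→d11:-→d12:-→d13:-→d14:-→d15:-→d16:H2→d17:-→d18:-→d19:-→d20:H4  best=H4
  del 128.89.0.0/16 (clear depth 16)
  ? 128.89.144.0  path d0:H0→d1:-→d2:-→d3:-→d4:-→d5:-→d6:-→d7:-→d8:-→d9:-→d10:-→d11:-→d12:-→d13:-→d14:-→d15:-→d16:-→d17:-→d18:-→d19:-→d20:H4  best=H4
  + 68.0.0.0/12 (H0) depth=12
  ? 68.12.211.175  path d0:H0→d1:-→d2:-→d3:-→d4:-→d5:-→d6:-→d7:-→d8:-→d9:-→d10:-→d11:-→d12:H0  best=H0

== LOOKUPS ==
["H4","H4","H3","H2","H2","H3","H3","H2","H0","H3","H0","H2","H4","H2","H2","H4","H4","H0"]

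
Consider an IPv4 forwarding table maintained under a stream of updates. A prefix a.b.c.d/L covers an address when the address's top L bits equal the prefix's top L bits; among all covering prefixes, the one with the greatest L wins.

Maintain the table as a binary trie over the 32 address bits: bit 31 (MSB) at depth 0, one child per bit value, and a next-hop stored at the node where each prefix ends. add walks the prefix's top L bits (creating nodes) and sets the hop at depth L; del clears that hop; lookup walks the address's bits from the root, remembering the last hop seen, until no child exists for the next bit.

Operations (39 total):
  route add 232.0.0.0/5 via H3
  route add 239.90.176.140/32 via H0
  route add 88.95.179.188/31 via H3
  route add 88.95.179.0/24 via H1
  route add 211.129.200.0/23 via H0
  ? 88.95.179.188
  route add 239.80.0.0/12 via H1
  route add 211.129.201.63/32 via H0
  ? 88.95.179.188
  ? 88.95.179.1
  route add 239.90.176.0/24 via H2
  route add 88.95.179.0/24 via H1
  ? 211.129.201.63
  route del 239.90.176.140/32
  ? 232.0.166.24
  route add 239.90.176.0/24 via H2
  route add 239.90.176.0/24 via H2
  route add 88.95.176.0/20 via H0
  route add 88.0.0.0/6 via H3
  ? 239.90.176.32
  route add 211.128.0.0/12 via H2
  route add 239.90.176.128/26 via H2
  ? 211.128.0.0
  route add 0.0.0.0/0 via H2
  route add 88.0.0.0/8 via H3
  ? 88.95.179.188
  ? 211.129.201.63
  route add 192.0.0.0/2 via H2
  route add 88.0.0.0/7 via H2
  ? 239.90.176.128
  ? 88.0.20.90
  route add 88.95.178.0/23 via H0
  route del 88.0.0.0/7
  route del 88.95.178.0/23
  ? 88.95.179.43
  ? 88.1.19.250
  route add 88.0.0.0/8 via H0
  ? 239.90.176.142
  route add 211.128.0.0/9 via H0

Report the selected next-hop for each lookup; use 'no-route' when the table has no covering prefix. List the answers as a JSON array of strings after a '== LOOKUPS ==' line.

Apply in order:
  + 232.0.0.0/5 (H3) depth=5
  + 239.90.176.140/32 (H0) depth=32
  + 88.95.179.188/31 (H3) depth=31
  + 88.95.179.0/24 (H1) depth=24
  + 211.129.200.0/23 (H0) depth=23
  lookup 88.95.179.188: bits 0101100001011111101100111011110 walk d0:-→d1:-→d2:-→d3:-→d4:-→d5:-→d6:-→d7:-→d8:-→d9:-→d10:-→d11:-→d12:-→d13:-→d14:-→d15:-→d16:-→d17:-→d18:-→d19:-→d20:-→d21:-→d22:-→d23:-→d24:H1→d25:-→d26:-→d27:-→d28:-→d29:-→d30:-→d31:H3 -> H3
  + 239.80.0.0/12 (H1) depth=12
  + 211.129.201.63/32 (H0) depth=32
  lookup 88.95.179.188: bits 0101100001011111101100111011110 walk d0:-→d1:-→d2:-→d3:-→d4:-→d5:-→d6:-→d7:-→d8:-→d9:-→d10:-→d11:-→d12:-→d13:-→d14:-→d15:-→d16:-→d17:-→d18:-→d19:-→d20:-→d21:-→d22:-→d23:-→d24:H1→d25:-→d26:-→d27:-→d28:-→d29:-→d30:-→d31:H3 -> H3
  lookup 88.95.179.1: bits 010110000101111110110011 walk d0:-→d1:-→d2:-→d3:-→d4:-→d5:-→d6:-→d7:-→d8:-→d9:-→d10:-→d11:-→d12:-→d13:-→d14:-→d15:-→d16:-→d17:-→d18:-→d19:-→d20:-→d21:-→d22:-→d23:-→d24:H1 -> H1
  + 239.90.176.0/24 (H2) depth=24
  + 88.95.179.0/24 (H1) depth=24
  lookup 211.129.201.63: bits 11010011100000011100100100111111 walk d0:-→d1:-→d2:-→d3:-→d4:-→d5:-→d6:-→d7:-→d8:-→d9:-→d10:-→d11:-→d12:-→d13:-→d14:-→d15:-→d16:-→d17:-→d18:-→d19:-→d20:-→d21:-→d22:-→d23:H0→d24:-→d25:-→d26:-→d27:-→d28:-→d29:-→d30:-→d31:-→d32:H0 -> H0
  - 239.90.176.140/32 clear@32
  lookup 232.0.166.24: bits 11101 walk d0:-→d1:-→d2:-→d3:-→d4:-→d5:H3 -> H3
  + 239.90.176.0/24 (H2) depth=24
  + 239.90.176.0/24 (H2) depth=24
  + 88.95.176.0/20 (H0) depth=20
  + 88.0.0.0/6 (H3) depth=6
  lookup 239.90.176.32: bits 111011110101101010110000 walk d0:-→d1:-→d2:-→d3:-→d4:-→d5:H3→d6:-→d7:-→d8:-→d9:-→d10:-→d11:-→d12:H1→d13:-→d14:-→d15:-→d16:-→d17:-→d18:-→d19:-→d20:-→d21:-→d22:-→d23:-→d24:H2 -> H2
  + 211.128.0.0/12 (H2) depth=12
  + 239.90.176.128/26 (H2) depth=26
  lookup 211.128.0.0: bits 110100111000000 walk d0:-→d1:-→d2:-→d3:-→d4:-→d5:-→d6:-→d7:-→d8:-→d9:-→d10:-→d11:-→d12:H2→d13:-→d14:-→d15:- -> H2
  + 0.0.0.0/0 (H2) depth=0
  + 88.0.0.0/8 (H3) depth=8
  lookup 88.95.179.188: bits 0101100001011111101100111011110 walk d0:H2→d1:-→d2:-→d3:-→d4:-→d5:-→d6:H3→d7:-→d8:H3→d9:-→d10:-→d11:-→d12:-→d13:-→d14:-→d15:-→d16:-→d17:-→d18:-→d19:-→d20:H0→d21:-→d22:-→d23:-→d24:H1→d25:-→d26:-→d27:-→d28:-→d29:-→d30:-→d31:H3 -> H3
  lookup 211.129.201.63: bits 11010011100000011100100100111111 walk d0:H2→d1:-→d2:-→d3:-→d4:-→d5:-→d6:-→d7:-→d8:-→d9:-→d10:-→d11:-→d12:H2→d13:-→d14:-→d15:-→d16:-→d17:-→d18:-→d19:-→d20:-→d21:-→d22:-→d23:H0→d24:-→d25:-→d26:-→d27:-→d28:-→d29:-→d30:-→d31:-→d32:H0 -> H0
  + 192.0.0.0/2 (H2) depth=2
  + 88.0.0.0/7 (H2) depth=7
  lookup 239.90.176.128: bits 1110111101011010101100001000 walk d0:H2→d1:-→d2:H2→d3:-→d4:-→d5:H3→d6:-→d7:-→d8:-→d9:-→d10:-→d11:-→d12:H1→d13:-→d14:-→d15:-→d16:-→d17:-→d18:-→d19:-→d20:-→d21:-→d22:-→d23:-→d24:H2→d25:-→d26:H2→d27:-→d28:- -> H2
  lookup 88.0.20.90: bits 010110000 walk d0:H2→d1:-→d2:-→d3:-→d4:-→d5:-→d6:H3→d7:H2→d8:H3→d9:- -> H3
  + 88.95.178.0/23 (H0) depth=23
  - 88.0.0.0/7 clear@7
  - 88.95.178.0/23 clear@23
  lookup 88.95.179.43: bits 010110000101111110110011 walk d0:H2→d1:-→d2:-→d3:-→d4:-→d5:-→d6:H3→d7:-→d8:H3→d9:-→d10:-→d11:-→d12:-→d13:-→d14:-→d15:-→d16:-→d17:-→d18:-→d19:-→d20:H0→d21:-→d22:-→d23:-→d24:H1 -> H1
  lookup 88.1.19.250: bits 010110000 walk d0:H2→d1:-→d2:-→d3:-→d4:-→d5:-→d6:H3→d7:-→d8:H3→d9:- -> H3
  + 88.0.0.0/8 (H0) depth=8
  lookup 239.90.176.142: bits 111011110101101010110000100011 walk d0:H2→d1:-→d2:H2→d3:-→d4:-→d5:H3→d6:-→d7:-→d8:-→d9:-→d10:-→d11:-→d12:H1→d13:-→d14:-→d15:-→d16:-→d17:-→d18:-→d19:-→d20:-→d21:-→d22:-→d23:-→d24:H2→d25:-→d26:H2→d27:-→d28:-→d29:-→d30:- -> H2
  + 211.128.0.0/9 (H0) depth=9

== LOOKUPS ==
["H3","H3","H1","H0","H3","H2","H2","H3","H0","H2","H3","H1","H3","H2"]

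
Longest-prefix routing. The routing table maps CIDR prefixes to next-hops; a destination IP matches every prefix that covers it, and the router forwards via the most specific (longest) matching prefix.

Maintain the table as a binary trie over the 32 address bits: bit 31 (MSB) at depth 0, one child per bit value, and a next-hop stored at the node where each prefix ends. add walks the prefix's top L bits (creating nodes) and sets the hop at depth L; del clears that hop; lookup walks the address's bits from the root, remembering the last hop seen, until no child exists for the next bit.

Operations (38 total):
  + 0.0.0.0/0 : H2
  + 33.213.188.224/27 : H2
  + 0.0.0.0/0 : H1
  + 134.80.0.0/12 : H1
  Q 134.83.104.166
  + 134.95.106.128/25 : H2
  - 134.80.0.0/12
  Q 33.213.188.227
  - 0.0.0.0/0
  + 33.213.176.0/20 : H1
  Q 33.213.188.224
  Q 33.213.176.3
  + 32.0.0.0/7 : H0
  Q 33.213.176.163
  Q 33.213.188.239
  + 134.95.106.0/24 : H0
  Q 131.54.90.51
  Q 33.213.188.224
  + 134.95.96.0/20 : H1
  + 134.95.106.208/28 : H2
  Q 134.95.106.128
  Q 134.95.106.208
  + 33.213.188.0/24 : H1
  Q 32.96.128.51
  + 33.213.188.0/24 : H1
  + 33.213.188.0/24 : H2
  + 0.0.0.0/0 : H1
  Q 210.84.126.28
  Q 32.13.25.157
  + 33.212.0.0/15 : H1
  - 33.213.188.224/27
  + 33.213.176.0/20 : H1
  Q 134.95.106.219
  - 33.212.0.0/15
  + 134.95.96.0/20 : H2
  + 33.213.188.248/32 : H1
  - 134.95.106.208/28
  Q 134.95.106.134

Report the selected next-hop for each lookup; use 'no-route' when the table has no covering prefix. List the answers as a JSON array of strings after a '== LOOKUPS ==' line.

Apply in order:
  + 0.0.0.0/0 (H2) depth=0
  + 33.213.188.224/27 (H2) depth=27
  + 0.0.0.0/0 (H1) depth=0
  + 134.80.0.0/12 (H1) depth=12
  ? 134.83.104.166  path d0:H1→d1:-→d2:-→d3:-→d4:-→d5:-→d6:-→d7:-→d8:-→d9:-→d10:-→d11:-→d12:H1  best=H1
  + 134.95.106.128/25 (H2) depth=25
  - 134.80.0.0/12 clear@12
  ? 33.213.188.227  path d0:H1→d1:-→d2:-→d3:-→d4:-→d5:-→d6:-→d7:-→d8:-→d9:-→d10:-→d11:-→d12:-→d13:-→d14:-→d15:-→d16:-→d17:-→d18:-→d19:-→d20:-→d21:-→d22:-→d23:-→d24:-→d25:-→d26:-→d27:H2  best=H2
  - 0.0.0.0/0 clear@0
  + 33.213.176.0/20 (H1) depth=20
  ? 33.213.188.224  path d0:-→d1:-→d2:-→d3:-→d4:-→d5:-→d6:-→d7:-→d8:-→d9:-→d10:-→d11:-→d12:-→d13:-→d14:-→d15:-→d16:-→d17:-→d18:-→d19:-→d20:H1→d21:-→d22:-→d23:-→d24:-→d25:-→d26:-→d27:H2  best=H2
  ? 33.213.176.3  path d0:-→d1:-→d2:-→d3:-→d4:-→d5:-→d6:-→d7:-→d8:-→d9:-→d10:-→d11:-→d12:-→d13:-→d14:-→d15:-→d16:-→d17:-→d18:-→d19:-→d20:H1  best=H1
  + 32.0.0.0/7 (H0) depth=7
  ? 33.213.176.163  path d0:-→d1:-→d2:-→d3:-→d4:-→d5:-→d6:-→d7:H0→d8:-→d9:-→d10:-→d11:-→d12:-→d13:-→d14:-→d15:-→d16:-→d17:-→d18:-→d19:-→d20:H1  best=H1
  ? 33.213.188.239  path d0:-→d1:-→d2:-→d3:-→d4:-→d5:-→d6:-→d7:H0→d8:-→d9:-→d10:-→d11:-→d12:-→d13:-→d14:-→d15:-→d16:-→d17:-→d18:-→d19:-→d20:H1→d21:-→d22:-→d23:-→d24:-→d25:-→d26:-→d27:H2  best=H2
  + 134.95.106.0/24 (H0) depth=24
  ? 131.54.90.51  path d0:-→d1:-→d2:-→d3:-→d4:-→d5:-  best=no-route
  ? 33.213.188.224  path d0:-→d1:-→d2:-→d3:-→d4:-→d5:-→d6:-→d7:H0→d8:-→d9:-→d10:-→d11:-→d12:-→d13:-→d14:-→d15:-→d16:-→d17:-→d18:-→d19:-→d20:H1→d21:-→d22:-→d23:-→d24:-→d25:-→d26:-→d27:H2  best=H2
  + 134.95.96.0/20 (H1) depth=20
  + 134.95.106.208/28 (H2) depth=28
  ? 134.95.106.128  path d0:-→d1:-→d2:-→d3:-→d4:-→d5:-→d6:-→d7:-→d8:-→d9:-→d10:-→d11:-→d12:-→d13:-→d14:-→d15:-→d16:-→d17:-→d18:-→d19:-→d20:H1→d21:-→d22:-→d23:-→d24:H0→d25:H2  best=H2
  ? 134.95.106.208  path d0:-→d1:-→d2:-→d3:-→d4:-→d5:-→d6:-→d7:-→d8:-→d9:-→d10:-→d11:-→d12:-→d13:-→d14:-→d15:-→d16:-→d17:-→d18:-→d19:-→d20:H1→d21:-→d22:-→d23:-→d24:H0→d25:H2→d26:-→d27:-→d28:H2  best=H2
  + 33.213.188.0/24 (H1) depth=24
  ? 32.96.128.51  path d0:-→d1:-→d2:-→d3:-→d4:-→d5:-→d6:-→d7:H0  best=H0
  + 33.213.188.0/24 (H1) depth=24
  + 33.213.188.0/24 (H2) depth=24
  + 0.0.0.0/0 (H1) depth=0
  ? 210.84.126.28  path d0:H1→d1:-  best=H1
  ? 32.13.25.157  path d0:H1→d1:-→d2:-→d3:-→d4:-→d5:-→d6:-→d7:H0  best=H0
  + 33.212.0.0/15 (H1) depth=15
  - 33.213.188.224/27 clear@27
  + 33.213.176.0/20 (H1) depth=20
  ? 134.95.106.219  path d0:H1→d1:-→d2:-→d3:-→d4:-→d5:-→d6:-→d7:-→d8:-→d9:-→d10:-→d11:-→d12:-→d13:-→d14:-→d15:-→d16:-→d17:-→d18:-→d19:-→d20:H1→d21:-→d22:-→d23:-→d24:H0→d25:H2→d26:-→d27:-→d28:H2  best=H2
  - 33.212.0.0/15 clear@15
  + 134.95.96.0/20 (H2) depth=20
  + 33.213.188.248/32 (H1) depth=32
  - 134.95.106.208/28 clear@28
  ? 134.95.106.134  path d0:H1→d1:-→d2:-→d3:-→d4:-→d5:-→d6:-→d7:-→d8:-→d9:-→d10:-→d11:-→d12:-→d13:-→d14:-→d15:-→d16:-→d17:-→d18:-→d19:-→d20:H2→d21:-→d22:-→d23:-→d24:H0→d25:H2  best=H2

== LOOKUPS ==
["H1","H2","H2","H1","H1","H2","no-route","H2","H2","H2","H0","H1","H0","H2","H2"]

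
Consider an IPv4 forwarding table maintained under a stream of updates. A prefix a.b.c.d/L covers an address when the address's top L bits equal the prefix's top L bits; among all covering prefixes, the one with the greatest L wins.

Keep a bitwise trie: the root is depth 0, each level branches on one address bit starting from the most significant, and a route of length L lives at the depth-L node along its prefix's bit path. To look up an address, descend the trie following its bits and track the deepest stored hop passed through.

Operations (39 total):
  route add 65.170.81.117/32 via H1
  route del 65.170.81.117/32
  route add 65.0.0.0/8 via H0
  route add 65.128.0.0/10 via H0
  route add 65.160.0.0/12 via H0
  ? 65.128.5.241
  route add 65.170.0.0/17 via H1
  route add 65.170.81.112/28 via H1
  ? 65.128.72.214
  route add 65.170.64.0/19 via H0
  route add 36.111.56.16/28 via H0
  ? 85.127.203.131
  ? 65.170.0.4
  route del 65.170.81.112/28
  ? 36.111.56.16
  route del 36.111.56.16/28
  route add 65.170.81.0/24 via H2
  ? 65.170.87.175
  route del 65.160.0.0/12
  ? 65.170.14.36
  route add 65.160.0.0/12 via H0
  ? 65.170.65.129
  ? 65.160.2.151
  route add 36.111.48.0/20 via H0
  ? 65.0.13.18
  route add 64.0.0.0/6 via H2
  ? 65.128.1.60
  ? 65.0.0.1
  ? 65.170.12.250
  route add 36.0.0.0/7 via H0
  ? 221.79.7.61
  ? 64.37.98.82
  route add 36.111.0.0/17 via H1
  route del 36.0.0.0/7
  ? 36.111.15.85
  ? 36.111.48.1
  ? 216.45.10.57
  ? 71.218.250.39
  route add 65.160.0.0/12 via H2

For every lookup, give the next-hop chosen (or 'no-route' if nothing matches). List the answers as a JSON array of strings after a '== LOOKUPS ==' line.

Apply in order:
  + 65.170.81.117/32 (H1) depth=32
  del 65.170.81.117/32 (clear depth 32)
  + 65.0.0.0/8 (H0) depth=8
  + 65.128.0.0/10 (H0) depth=10
  + 65.160.0.0/12 (H0) depth=12
  ? 65.128.5.241  path d0:-→d1:-→d2:-→d3:-→d4:-→d5:-→d6:-→d7:-→d8:H0→d9:-→d10:H0  best=H0
  + 65.170.0.0/17 (H1) depth=17
  + 65.170.81.112/28 (H1) depth=28
  ? 65.128.72.214  path d0:-→d1:-→d2:-→d3:-→d4:-→d5:-→d6:-→d7:-→d8:H0→d9:-→d10:H0  best=H0
  + 65.170.64.0/19 (H0) depth=19
  + 36.111.56.16/28 (H0) depth=28
  ? 85.127.203.131  path d0:-→d1:-→d2:-→d3:-  best=no-route
  ? 65.170.0.4  path d0:-→d1:-→d2:-→d3:-→d4:-→d5:-→d6:-→d7:-→d8:H0→d9:-→d10:H0→d11:-→d12:H0→d13:-→d14:-→d15:-→d16:-→d17:H1  best=H1
  del 65.170.81.112/28 (clear depth 28)
  ? 36.111.56.16  path d0:-→d1:-→d2:-→d3:-→d4:-→d5:-→d6:-→d7:-→d8:-→d9:-→d10:-→d11:-→d12:-→d13:-→d14:-→d15:-→d16:-→d17:-→d18:-→d19:-→d20:-→d21:-→d22:-→d23:-→d24:-→d25:-→d26:-→d27:-→d28:H0  best=H0
  del 36.111.56.16/28 (clear depth 28)
  + 65.170.81.0/24 (H2) depth=24
  ? 65.170.87.175  path d0:-→d1:-→d2:-→d3:-→d4:-→d5:-→d6:-→d7:-→d8:H0→d9:-→d10:H0→d11:-→d12:H0→d13:-→d14:-→d15:-→d16:-→d17:H1→d18:-→d19:H0→d20:-→d21:-  best=H0
  del 65.160.0.0/12 (clear depth 12)
  ? 65.170.14.36  path d0:-→d1:-→d2:-→d3:-→d4:-→d5:-→d6:-→d7:-→d8:H0→d9:-→d10:H0→d11:-→d12:-→d13:-→d14:-→d15:-→d16:-→d17:H1  best=H1
  + 65.160.0.0/12 (H0) depth=12
  ? 65.170.65.129  path d0:-→d1:-→d2:-→d3:-→d4:-→d5:-→d6:-→d7:-→d8:H0→d9:-→d10:H0→d11:-→d12:H0→d13:-→d14:-→d15:-→d16:-→d17:H1→d18:-→d19:H0  best=H0
  ? 65.160.2.151  path d0:-→d1:-→d2:-→d3:-→d4:-→d5:-→d6:-→d7:-→d8:H0→d9:-→d10:H0→d11:-→d12:H0  best=H0
  + 36.111.48.0/20 (H0) depth=20
  ? 65.0.13.18  path d0:-→d1:-→d2:-→d3:-→d4:-→d5:-→d6:-→d7:-→d8:H0  best=H0
  + 64.0.0.0/6 (H2) depth=6
  ? 65.128.1.60  path d0:-→d1:-→d2:-→d3:-→d4:-→d5:-→d6:H2→d7:-→d8:H0→d9:-→d10:H0  best=H0
  ? 65.0.0.1  path d0:-→d1:-→d2:-→d3:-→d4:-→d5:-→d6:H2→d7:-→d8:H0  best=H0
  ? 65.170.12.250  path d0:-→d1:-→d2:-→d3:-→d4:-→d5:-→d6:H2→d7:-→d8:H0→d9:-→d10:H0→d11:-→d12:H0→d13:-→d14:-→d15:-→d16:-→d17:H1  best=H1
  + 36.0.0.0/7 (H0) depth=7
  ? 221.79.7.61  path d0:-  best=no-route
  ? 64.37.98.82  path d0:-→d1:-→d2:-→d3:-→d4:-→d5:-→d6:H2→d7:-  best=H2
  + 36.111.0.0/17 (H1) depth=17
  del 36.0.0.0/7 (clear depth 7)
  ? 36.111.15.85  path d0:-→d1:-→d2:-→d3:-→d4:-→d5:-→d6:-→d7:-→d8:-→d9:-→d10:-→d11:-→d12:-→d13:-→d14:-→d15:-→d16:-→d17:H1→d18:-  best=H1
  ? 36.111.48.1  path d0:-→d1:-→d2:-→d3:-→d4:-→d5:-→d6:-→d7:-→d8:-→d9:-→d10:-→d11:-→d12:-→d13:-→d14:-→d15:-→d16:-→d17:H1→d18:-→d19:-→d20:H0  best=H0
  ? 216.45.10.57  path d0:-  best=no-route
  ? 71.218.250.39  path d0:-→d1:-→d2:-→d3:-→d4:-→d5:-  best=no-route
  + 65.160.0.0/12 (H2) depth=12

== LOOKUPS ==
["H0","H0","no-route","H1","H0","H0","H1","H0","H0","H0","H0","H0","H1","no-route","H2","H1","H0","no-route","no-route"]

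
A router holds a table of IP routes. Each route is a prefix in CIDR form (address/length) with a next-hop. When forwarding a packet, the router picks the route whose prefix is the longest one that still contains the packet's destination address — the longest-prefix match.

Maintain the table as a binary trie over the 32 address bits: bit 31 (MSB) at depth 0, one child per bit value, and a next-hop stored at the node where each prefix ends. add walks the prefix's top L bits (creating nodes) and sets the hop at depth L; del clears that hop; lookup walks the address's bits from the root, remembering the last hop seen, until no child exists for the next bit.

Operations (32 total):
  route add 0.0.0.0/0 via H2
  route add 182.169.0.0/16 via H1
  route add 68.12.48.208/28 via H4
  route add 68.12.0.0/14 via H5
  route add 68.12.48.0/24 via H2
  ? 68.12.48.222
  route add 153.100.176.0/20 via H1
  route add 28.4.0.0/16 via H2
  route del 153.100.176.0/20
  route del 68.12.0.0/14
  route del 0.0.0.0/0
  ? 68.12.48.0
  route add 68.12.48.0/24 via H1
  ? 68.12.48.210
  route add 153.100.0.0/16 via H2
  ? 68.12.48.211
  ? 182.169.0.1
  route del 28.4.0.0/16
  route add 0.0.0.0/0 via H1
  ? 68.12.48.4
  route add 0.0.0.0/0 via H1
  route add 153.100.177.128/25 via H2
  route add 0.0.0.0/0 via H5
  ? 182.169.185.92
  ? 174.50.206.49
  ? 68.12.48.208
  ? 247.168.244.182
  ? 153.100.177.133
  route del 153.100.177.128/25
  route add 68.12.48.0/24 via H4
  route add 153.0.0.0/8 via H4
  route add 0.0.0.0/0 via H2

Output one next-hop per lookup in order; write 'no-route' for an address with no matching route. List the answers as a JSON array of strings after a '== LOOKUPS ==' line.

Trace:
  + 0.0.0.0/0 (H2) depth=0
  + 182.169.0.0/16 (H1) depth=16
  + 68.12.48.208/28 (H4) depth=28
  + 68.12.0.0/14 (H5) depth=14
  + 68.12.48.0/24 (H2) depth=24
  ? 68.12.48.222  path d0:H2→d1:-→d2:-→d3:-→d4:-→d5:-→d6:-→d7:-→d8:-→d9:-→d10:-→d11:-→d12:-→d13:-→d14:H5→d15:-→d16:-→d17:-→d18:-→d19:-→d20:-→d21:-→d22:-→d23:-→d24:H2→d25:-→d26:-→d27:-→d28:H4  best=H4
  + 153.100.176.0/20 (H1) depth=20
  + 28.4.0.0/16 (H2) depth=16
  del 153.100.176.0/20 (clear depth 20)
  del 68.12.0.0/14 (clear depth 14)
  del 0.0.0.0/0 (clear depth 0)
  ? 68.12.48.0  path d0:-→d1:-→d2:-→d3:-→d4:-→d5:-→d6:-→d7:-→d8:-→d9:-→d10:-→d11:-→d12:-→d13:-→d14:-→d15:-→d16:-→d17:-→d18:-→d19:-→d20:-→d21:-→d22:-→d23:-→d24:H2  best=H2
  + 68.12.48.0/24 (H1) depth=24
  ? 68.12.48.210  path d0:-→d1:-→d2:-→d3:-→d4:-→d5:-→d6:-→d7:-→d8:-→d9:-→d10:-→d11:-→d12:-→d13:-→d14:-→d15:-→d16:-→d17:-→d18:-→d19:-→d20:-→d21:-→d22:-→d23:-→d24:H1→d25:-→d26:-→d27:-→d28:H4  best=H4
  + 153.100.0.0/16 (H2) depth=16
  ? 68.12.48.211  path d0:-→d1:-→d2:-→d3:-→d4:-→d5:-→d6:-→d7:-→d8:-→d9:-→d10:-→d11:-→d12:-→d13:-→d14:-→d15:-→d16:-→d17:-→d18:-→d19:-→d20:-→d21:-→d22:-→d23:-→d24:H1→d25:-→d26:-→d27:-→d28:H4  best=H4
  ? 182.169.0.1  path d0:-→d1:-→d2:-→d3:-→d4:-→d5:-→d6:-→d7:-→d8:-→d9:-→d10:-→d11:-→d12:-→d13:-→d14:-→d15:-→d16:H1  best=H1
  del 28.4.0.0/16 (clear depth 16)
  + 0.0.0.0/0 (H1) depth=0
  ? 68.12.48.4  path d0:H1→d1:-→d2:-→d3:-→d4:-→d5:-→d6:-→d7:-→d8:-→d9:-→d10:-→d11:-→d12:-→d13:-→d14:-→d15:-→d16:-→d17:-→d18:-→d19:-→d20:-→d21:-→d22:-→d23:-→d24:H1  best=H1
  + 0.0.0.0/0 (H1) depth=0
  + 153.100.177.128/25 (H2) depth=25
  + 0.0.0.0/0 (H5) depth=0
  ? 182.169.185.92  path d0:H5→d1:-→d2:-→d3:-→d4:-→d5:-→d6:-→d7:-→d8:-→d9:-→d10:-→d11:-→d12:-→d13:-→d14:-→d15:-→d16:H1  best=H1
  ? 174.50.206.49  path d0:H5→d1:-→d2:-→d3:-  best=H5
  ? 68.12.48.208  path d0:H5→d1:-→d2:-→d3:-→d4:-→d5:-→d6:-→d7:-→d8:-→d9:-→d10:-→d11:-→d12:-→d13:-→d14:-→d15:-→d16:-→d17:-→d18:-→d19:-→d20:-→d21:-→d22:-→d23:-→d24:H1→d25:-→d26:-→d27:-→d28:H4  best=H4
  ? 247.168.244.182  path d0:H5→d1:-  best=H5
  ? 153.100.177.133  path d0:H5→d1:-→d2:-→d3:-→d4:-→d5:-→d6:-→d7:-→d8:-→d9:-→d10:-→d11:-→d12:-→d13:-→d14:-→d15:-→d16:H2→d17:-→d18:-→d19:-→d20:-→d21:-→d22:-→d23:-→d24:-→d25:H2  best=H2
  del 153.100.177.128/25 (clear depth 25)
  + 68.12.48.0/24 (H4) depth=24
  + 153.0.0.0/8 (H4) depth=8
  + 0.0.0.0/0 (H2) depth=0

== LOOKUPS ==
["H4","H2","H4","H4","H1","H1","H1","H5","H4","H5","H2"]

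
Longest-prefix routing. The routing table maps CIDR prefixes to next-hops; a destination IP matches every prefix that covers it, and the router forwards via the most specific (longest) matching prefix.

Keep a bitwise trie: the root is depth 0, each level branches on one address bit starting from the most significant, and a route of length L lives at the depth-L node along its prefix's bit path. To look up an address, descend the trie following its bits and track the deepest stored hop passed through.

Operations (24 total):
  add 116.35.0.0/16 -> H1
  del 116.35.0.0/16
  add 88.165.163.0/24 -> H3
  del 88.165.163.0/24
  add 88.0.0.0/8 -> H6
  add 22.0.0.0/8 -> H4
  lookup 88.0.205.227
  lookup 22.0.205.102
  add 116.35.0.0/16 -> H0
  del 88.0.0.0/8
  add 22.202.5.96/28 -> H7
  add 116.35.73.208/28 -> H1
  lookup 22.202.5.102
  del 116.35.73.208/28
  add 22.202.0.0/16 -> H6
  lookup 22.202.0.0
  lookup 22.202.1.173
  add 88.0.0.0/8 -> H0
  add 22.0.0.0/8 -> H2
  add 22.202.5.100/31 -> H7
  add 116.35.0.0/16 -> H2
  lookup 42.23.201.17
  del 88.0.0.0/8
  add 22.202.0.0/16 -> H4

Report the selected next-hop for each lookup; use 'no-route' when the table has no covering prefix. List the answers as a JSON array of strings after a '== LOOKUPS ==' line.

Process each operation:
  add 116.35.0.0/16 -> H1 at depth 16
  - 116.35.0.0/16 clear@16
  add 88.165.163.0/24 -> H3 at depth 24
  - 88.165.163.0/24 clear@24
  add 88.0.0.0/8 -> H6 at depth 8
  add 22.0.0.0/8 -> H4 at depth 8
  lookup 88.0.205.227: bits 01011000 walk d0:-→d1:-→d2:-→d3:-→d4:-→d5:-→d6:-→d7:-→d8:H6 -> H6
  lookup 22.0.205.102: bits 00010110 walk d0:-→d1:-→d2:-→d3:-→d4:-→d5:-→d6:-→d7:-→d8:H4 -> H4
  add 116.35.0.0/16 -> H0 at depth 16
  - 88.0.0.0/8 clear@8
  add 22.202.5.96/28 -> H7 at depth 28
  add 116.35.73.208/28 -> H1 at depth 28
  lookup 22.202.5.102: bits 0001011011001010000001010110 walk d0:-→d1:-→d2:-→d3:-→d4:-→d5:-→d6:-→d7:-→d8:H4→d9:-→d10:-→d11:-→d12:-→d13:-→d14:-→d15:-→d16:-→d17:-→d18:-→d19:-→d20:-→d21:-→d22:-→d23:-→d24:-→d25:-→d26:-→d27:-→d28:H7 -> H7
  - 116.35.73.208/28 clear@28
  add 22.202.0.0/16 -> H6 at depth 16
  lookup 22.202.0.0: bits 000101101100101000000 walk d0:-→d1:-→d2:-→d3:-→d4:-→d5:-→d6:-→d7:-→d8:H4→d9:-→d10:-→d11:-→d12:-→d13:-→d14:-→d15:-→d16:H6→d17:-→d18:-→d19:-→d20:-→d21:- -> H6
  lookup 22.202.1.173: bits 000101101100101000000 walk d0:-→d1:-→d2:-→d3:-→d4:-→d5:-→d6:-→d7:-→d8:H4→d9:-→d10:-→d11:-→d12:-→d13:-→d14:-→d15:-→d16:H6→d17:-→d18:-→d19:-→d20:-→d21:- -> H6
  add 88.0.0.0/8 -> H0 at depth 8
  add 22.0.0.0/8 -> H2 at depth 8
  add 22.202.5.100/31 -> H7 at depth 31
  add 116.35.0.0/16 -> H2 at depth 16
  lookup 42.23.201.17: bits 00 walk d0:-→d1:-→d2:- -> no-route
  - 88.0.0.0/8 clear@8
  add 22.202.0.0/16 -> H4 at depth 16

== LOOKUPS ==
["H6","H4","H7","H6","H6","no-route"]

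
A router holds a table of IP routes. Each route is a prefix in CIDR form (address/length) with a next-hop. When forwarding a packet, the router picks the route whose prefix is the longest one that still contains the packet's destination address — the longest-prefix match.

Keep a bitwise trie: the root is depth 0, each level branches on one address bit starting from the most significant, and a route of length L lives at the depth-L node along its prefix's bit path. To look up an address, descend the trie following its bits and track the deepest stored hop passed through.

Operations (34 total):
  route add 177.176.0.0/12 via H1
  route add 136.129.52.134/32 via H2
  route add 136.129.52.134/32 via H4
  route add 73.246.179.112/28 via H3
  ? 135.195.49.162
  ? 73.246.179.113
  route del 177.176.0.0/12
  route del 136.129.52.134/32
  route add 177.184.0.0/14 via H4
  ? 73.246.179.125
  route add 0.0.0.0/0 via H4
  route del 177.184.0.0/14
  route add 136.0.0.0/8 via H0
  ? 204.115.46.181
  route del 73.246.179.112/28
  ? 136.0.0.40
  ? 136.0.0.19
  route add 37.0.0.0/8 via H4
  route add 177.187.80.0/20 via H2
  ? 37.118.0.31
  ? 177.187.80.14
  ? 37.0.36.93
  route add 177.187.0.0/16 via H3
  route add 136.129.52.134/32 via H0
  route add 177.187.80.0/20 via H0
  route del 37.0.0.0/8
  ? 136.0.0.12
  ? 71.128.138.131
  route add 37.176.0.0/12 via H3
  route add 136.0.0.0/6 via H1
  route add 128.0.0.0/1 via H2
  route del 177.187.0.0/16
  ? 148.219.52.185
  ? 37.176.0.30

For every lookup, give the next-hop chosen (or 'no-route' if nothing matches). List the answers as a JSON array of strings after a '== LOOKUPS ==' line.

Apply in order:
  + 177.176.0.0/12 (H1) depth=12
  + 136.129.52.134/32 (H2) depth=32
  + 136.129.52.134/32 (H4) depth=32
  + 73.246.179.112/28 (H3) depth=28
  ? 135.195.49.162  path d0:-→d1:-→d2:-→d3:-→d4:-  best=no-route
  ? 73.246.179.113  path d0:-→d1:-→d2:-→d3:-→d4:-→d5:-→d6:-→d7:-→d8:-→d9:-→d10:-→d11:-→d12:-→d13:-→d14:-→d15:-→d16:-→d17:-→d18:-→d19:-→d20:-→d21:-→d22:-→d23:-→d24:-→d25:-→d26:-→d27:-→d28:H3  best=H3
  del 177.176.0.0/12 (clear depth 12)
  del 136.129.52.134/32 (clear depth 32)
  + 177.184.0.0/14 (H4) depth=14
  ? 73.246.179.125  path d0:-→d1:-→d2:-→d3:-→d4:-→d5:-→d6:-→d7:-→d8:-→d9:-→d10:-→d11:-→d12:-→d13:-→d14:-→d15:-→d16:-→d17:-→d18:-→d19:-→d20:-→d21:-→d22:-→d23:-→d24:-→d25:-→d26:-→d27:-→d28:H3  best=H3
  + 0.0.0.0/0 (H4) depth=0
  del 177.184.0.0/14 (clear depth 14)
  + 136.0.0.0/8 (H0) depth=8
  ? 204.115.46.181  path d0:H4→d1:-  best=H4
  del 73.246.179.112/28 (clear depth 28)
  ? 136.0.0.40  path d0:H4→d1:-→d2:-→d3:-→d4:-→d5:-→d6:-→d7:-→d8:H0  best=H0
  ? 136.0.0.19  path d0:H4→d1:-→d2:-→d3:-→d4:-→d5:-→d6:-→d7:-→d8:H0  best=H0
  + 37.0.0.0/8 (H4) depth=8
  + 177.187.80.0/20 (H2) depth=20
  ? 37.118.0.31  path d0:H4→d1:-→d2:-→d3:-→d4:-→d5:-→d6:-→d7:-→d8:H4  best=H4
  ? 177.187.80.14  path d0:H4→d1:-→d2:-→d3:-→d4:-→d5:-→d6:-→d7:-→d8:-→d9:-→d10:-→d11:-→d12:-→d13:-→d14:-→d15:-→d16:-→d17:-→d18:-→d19:-→d20:H2  best=H2
  ? 37.0.36.93  path d0:H4→d1:-→d2:-→d3:-→d4:-→d5:-→d6:-→d7:-→d8:H4  best=H4
  + 177.187.0.0/16 (H3) depth=16
  + 136.129.52.134/32 (H0) depth=32
  + 177.187.80.0/20 (H0) depth=20
  del 37.0.0.0/8 (clear depth 8)
  ? 136.0.0.12  path d0:H4→d1:-→d2:-→d3:-→d4:-→d5:-→d6:-→d7:-→d8:H0  best=H0
  ? 71.128.138.131  path d0:H4→d1:-→d2:-→d3:-→d4:-  best=H4
  + 37.176.0.0/12 (H3) depth=12
  + 136.0.0.0/6 (H1) depth=6
  + 128.0.0.0/1 (H2) depth=1
  del 177.187.0.0/16 (clear depth 16)
  ? 148.219.52.185  path d0:H4→d1:H2→d2:-→d3:-  best=H2
  ? 37.176.0.30  path d0:H4→d1:-→d2:-→d3:-→d4:-→d5:-→d6:-→d7:-→d8:-→d9:-→d10:-→d11:-→d12:H3  best=H3

== LOOKUPS ==
["no-route","H3","H3","H4","H0","H0","H4","H2","H4","H0","H4","H2","H3"]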